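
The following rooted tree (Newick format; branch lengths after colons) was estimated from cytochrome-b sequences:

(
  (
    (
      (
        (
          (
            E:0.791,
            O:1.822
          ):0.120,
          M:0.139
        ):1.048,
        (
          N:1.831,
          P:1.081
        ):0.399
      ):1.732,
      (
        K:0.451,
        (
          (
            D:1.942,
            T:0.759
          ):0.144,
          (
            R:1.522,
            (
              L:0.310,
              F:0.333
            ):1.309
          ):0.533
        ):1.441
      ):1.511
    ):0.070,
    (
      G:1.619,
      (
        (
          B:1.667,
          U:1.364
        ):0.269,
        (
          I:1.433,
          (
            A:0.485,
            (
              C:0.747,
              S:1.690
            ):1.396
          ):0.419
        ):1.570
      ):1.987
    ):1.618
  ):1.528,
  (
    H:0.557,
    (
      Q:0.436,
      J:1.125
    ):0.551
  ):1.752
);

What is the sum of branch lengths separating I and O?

11.400

The path runs I → … → MRCA → … → O; the MRCA is the node subtending (((((E,O),M),(N,P)),(K,((D,T),(R,(L,F))))),(G,((B,U),(I,(A,(C,S)))))).
Branch lengths along that path: 1.433 + 1.570 + 1.987 + 1.618 + 0.070 + 1.732 + 1.048 + 0.120 + 1.822 = 11.400.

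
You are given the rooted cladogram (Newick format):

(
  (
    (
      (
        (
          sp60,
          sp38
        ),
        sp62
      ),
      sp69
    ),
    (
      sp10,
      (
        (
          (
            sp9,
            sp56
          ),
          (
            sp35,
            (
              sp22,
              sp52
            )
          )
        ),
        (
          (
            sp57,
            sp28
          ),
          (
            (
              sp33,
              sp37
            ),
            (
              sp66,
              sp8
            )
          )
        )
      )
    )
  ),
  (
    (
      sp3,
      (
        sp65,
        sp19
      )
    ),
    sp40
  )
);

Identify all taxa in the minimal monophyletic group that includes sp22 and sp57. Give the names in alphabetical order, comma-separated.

Tracing sp22: it sits inside (sp22,sp52).
Tracing sp57: it sits inside (sp57,sp28).
The smallest clade enclosing both is (((sp9,sp56),(sp35,(sp22,sp52))),((sp57,sp28),((sp33,sp37),(sp66,sp8)))); the answer is its 11 terminal taxa in alphabetical order.

sp22, sp28, sp33, sp35, sp37, sp52, sp56, sp57, sp66, sp8, sp9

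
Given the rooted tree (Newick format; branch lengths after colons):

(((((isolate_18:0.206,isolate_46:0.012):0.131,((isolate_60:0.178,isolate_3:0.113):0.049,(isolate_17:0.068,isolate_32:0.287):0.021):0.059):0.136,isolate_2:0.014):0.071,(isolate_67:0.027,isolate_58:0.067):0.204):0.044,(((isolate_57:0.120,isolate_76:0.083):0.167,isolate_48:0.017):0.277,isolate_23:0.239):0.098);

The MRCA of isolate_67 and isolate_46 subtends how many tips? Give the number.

9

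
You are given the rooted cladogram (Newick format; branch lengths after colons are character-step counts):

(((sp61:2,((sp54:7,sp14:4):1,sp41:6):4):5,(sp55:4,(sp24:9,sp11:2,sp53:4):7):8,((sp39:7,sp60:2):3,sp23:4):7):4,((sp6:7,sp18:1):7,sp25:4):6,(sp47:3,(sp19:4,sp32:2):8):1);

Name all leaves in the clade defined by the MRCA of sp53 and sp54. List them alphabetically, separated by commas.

sp11, sp14, sp23, sp24, sp39, sp41, sp53, sp54, sp55, sp60, sp61

Tracing sp53: it sits inside (sp24,sp11,sp53).
Tracing sp54: it sits inside (sp54,sp14).
The smallest clade enclosing both is ((sp61,((sp54,sp14),sp41)),(sp55,(sp24,sp11,sp53)),((sp39,sp60),sp23)); the answer is its 11 terminal taxa in alphabetical order.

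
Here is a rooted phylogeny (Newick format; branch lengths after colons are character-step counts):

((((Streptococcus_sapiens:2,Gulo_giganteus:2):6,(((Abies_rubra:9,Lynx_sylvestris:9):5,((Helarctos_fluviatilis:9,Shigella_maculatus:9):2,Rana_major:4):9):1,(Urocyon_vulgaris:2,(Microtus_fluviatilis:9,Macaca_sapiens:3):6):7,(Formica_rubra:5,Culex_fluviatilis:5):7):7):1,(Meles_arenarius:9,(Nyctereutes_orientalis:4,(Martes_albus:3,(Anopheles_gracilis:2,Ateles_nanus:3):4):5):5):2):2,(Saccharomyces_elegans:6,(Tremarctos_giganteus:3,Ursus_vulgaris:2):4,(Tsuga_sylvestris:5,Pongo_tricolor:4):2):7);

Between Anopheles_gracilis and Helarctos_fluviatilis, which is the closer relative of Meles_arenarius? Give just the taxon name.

The MRCA of Meles_arenarius and Anopheles_gracilis subtends (Meles_arenarius,(Nyctereutes_orientalis,(Martes_albus,(Anopheles_gracilis,Ateles_nanus)))) (5 taxa).
The MRCA of Meles_arenarius and Helarctos_fluviatilis subtends (((Streptococcus_sapiens,Gulo_giganteus),(((Abies_rubra,Lynx_sylvestris),((Helarctos_fluviatilis,Shigella_maculatus),Rana_major)),(Urocyon_vulgaris,(Microtus_fluviatilis,Macaca_sapiens)),(Formica_rubra,Culex_fluviatilis))),(Meles_arenarius,(Nyctereutes_orientalis,(Martes_albus,(Anopheles_gracilis,Ateles_nanus))))) (17 taxa).
The first is nested inside the second, so Meles_arenarius shares a more recent common ancestor with Anopheles_gracilis.

Anopheles_gracilis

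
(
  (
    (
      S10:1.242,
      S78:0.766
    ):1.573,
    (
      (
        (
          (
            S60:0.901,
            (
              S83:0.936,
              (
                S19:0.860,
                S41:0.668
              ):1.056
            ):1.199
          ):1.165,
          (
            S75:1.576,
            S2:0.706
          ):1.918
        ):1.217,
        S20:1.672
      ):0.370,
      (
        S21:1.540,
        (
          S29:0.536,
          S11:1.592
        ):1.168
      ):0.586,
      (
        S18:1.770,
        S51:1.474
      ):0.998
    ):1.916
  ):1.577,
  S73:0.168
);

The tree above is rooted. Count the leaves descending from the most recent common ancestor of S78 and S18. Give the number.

14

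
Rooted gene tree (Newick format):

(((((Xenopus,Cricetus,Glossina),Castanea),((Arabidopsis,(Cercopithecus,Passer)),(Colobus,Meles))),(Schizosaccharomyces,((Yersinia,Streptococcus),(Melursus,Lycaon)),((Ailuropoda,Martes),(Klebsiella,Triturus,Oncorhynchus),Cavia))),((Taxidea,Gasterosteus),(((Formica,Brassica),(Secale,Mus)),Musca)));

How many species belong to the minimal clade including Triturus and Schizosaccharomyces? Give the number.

The MRCA of Triturus and Schizosaccharomyces is the node subtending (Schizosaccharomyces,((Yersinia,Streptococcus),(Melursus,Lycaon)),((Ailuropoda,Martes),(Klebsiella,Triturus,Oncorhynchus),Cavia)).
That clade contains 11 terminal taxa: Ailuropoda, Cavia, Klebsiella, Lycaon, Martes, Melursus, Oncorhynchus, Schizosaccharomyces, Streptococcus, Triturus, Yersinia.

11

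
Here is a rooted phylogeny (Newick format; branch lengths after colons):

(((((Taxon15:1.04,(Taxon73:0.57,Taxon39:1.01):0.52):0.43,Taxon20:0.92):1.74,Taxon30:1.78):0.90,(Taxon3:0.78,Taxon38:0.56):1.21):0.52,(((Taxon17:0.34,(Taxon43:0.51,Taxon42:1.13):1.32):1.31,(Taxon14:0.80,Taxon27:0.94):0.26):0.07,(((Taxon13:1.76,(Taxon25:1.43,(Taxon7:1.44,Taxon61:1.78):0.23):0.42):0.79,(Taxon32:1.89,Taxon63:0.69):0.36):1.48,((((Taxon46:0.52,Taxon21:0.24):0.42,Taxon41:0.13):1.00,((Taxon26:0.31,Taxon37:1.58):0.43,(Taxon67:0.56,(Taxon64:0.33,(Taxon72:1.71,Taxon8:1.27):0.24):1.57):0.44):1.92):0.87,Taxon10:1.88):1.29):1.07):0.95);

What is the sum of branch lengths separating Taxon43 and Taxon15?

8.79

The path runs Taxon43 → … → MRCA → … → Taxon15; the MRCA is the root of the tree.
Branch lengths along that path: 0.51 + 1.32 + 1.31 + 0.07 + 0.95 + 0.52 + 0.90 + 1.74 + 0.43 + 1.04 = 8.79.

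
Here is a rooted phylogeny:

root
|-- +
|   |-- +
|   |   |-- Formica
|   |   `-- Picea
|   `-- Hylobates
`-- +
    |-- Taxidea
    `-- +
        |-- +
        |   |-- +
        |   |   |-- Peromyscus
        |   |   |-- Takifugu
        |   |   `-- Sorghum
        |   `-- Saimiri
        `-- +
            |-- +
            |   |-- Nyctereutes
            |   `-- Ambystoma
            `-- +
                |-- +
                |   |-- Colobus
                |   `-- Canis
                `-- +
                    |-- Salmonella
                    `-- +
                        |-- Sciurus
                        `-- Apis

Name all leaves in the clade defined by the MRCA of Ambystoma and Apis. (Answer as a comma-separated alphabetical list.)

Ambystoma, Apis, Canis, Colobus, Nyctereutes, Salmonella, Sciurus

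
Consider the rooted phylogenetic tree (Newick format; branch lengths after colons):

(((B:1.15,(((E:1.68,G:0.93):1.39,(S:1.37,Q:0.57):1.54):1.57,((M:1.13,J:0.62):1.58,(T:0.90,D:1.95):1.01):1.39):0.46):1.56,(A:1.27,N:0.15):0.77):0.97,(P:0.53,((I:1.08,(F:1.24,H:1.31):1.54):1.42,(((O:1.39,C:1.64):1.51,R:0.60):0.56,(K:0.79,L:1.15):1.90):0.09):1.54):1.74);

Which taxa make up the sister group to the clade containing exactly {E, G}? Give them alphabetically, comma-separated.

Q, S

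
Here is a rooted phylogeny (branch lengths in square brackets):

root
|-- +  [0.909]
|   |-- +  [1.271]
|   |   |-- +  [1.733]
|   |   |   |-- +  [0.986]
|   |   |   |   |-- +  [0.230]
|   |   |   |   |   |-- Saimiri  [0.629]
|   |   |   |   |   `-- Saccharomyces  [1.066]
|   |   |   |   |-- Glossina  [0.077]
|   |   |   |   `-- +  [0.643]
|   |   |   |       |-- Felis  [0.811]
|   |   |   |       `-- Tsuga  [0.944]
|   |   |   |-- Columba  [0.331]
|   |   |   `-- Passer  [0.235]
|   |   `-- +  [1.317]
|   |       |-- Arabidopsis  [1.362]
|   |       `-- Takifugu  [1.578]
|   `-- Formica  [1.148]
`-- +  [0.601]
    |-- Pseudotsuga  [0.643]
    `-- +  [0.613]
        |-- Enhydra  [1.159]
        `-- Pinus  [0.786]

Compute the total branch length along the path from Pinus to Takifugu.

The path runs Pinus → … → MRCA → … → Takifugu; the MRCA is the root of the tree.
Branch lengths along that path: 0.786 + 0.613 + 0.601 + 0.909 + 1.271 + 1.317 + 1.578 = 7.075.

7.075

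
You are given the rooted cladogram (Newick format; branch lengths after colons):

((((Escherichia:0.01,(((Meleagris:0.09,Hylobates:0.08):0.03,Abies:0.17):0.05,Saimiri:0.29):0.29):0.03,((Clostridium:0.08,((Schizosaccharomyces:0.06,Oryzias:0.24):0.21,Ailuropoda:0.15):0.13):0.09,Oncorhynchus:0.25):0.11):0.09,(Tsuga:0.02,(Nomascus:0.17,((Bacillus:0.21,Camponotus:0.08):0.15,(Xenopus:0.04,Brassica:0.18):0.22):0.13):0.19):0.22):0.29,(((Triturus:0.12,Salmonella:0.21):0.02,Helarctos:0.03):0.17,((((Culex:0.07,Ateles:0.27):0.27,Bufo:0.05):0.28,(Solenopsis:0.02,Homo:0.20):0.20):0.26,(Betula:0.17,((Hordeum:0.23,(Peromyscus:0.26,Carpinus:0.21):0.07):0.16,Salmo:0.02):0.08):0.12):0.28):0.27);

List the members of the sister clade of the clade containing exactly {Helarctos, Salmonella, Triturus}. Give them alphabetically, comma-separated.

Ateles, Betula, Bufo, Carpinus, Culex, Homo, Hordeum, Peromyscus, Salmo, Solenopsis

The clade containing exactly {Helarctos, Salmonella, Triturus} attaches to the tree at the node subtending (((Triturus,Salmonella),Helarctos),((((Culex,Ateles),Bufo),(Solenopsis,Homo)),(Betula,((Hordeum,(Peromyscus,Carpinus)),Salmo)))).
The other lineage descending from that same node — the sister group — is ((((Culex,Ateles),Bufo),(Solenopsis,Homo)),(Betula,((Hordeum,(Peromyscus,Carpinus)),Salmo))); its 10 tips in alphabetical order are the answer.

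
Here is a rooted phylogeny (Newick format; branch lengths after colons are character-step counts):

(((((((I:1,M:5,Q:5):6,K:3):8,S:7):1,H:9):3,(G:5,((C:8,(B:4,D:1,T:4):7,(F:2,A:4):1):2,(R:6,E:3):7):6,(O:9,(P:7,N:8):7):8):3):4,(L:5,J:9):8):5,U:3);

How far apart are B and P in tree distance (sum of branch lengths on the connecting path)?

The path runs B → … → MRCA → … → P; the MRCA is the node subtending (G,((C,(B,D,T),(F,A)),(R,E)),(O,(P,N))).
Branch lengths along that path: 4 + 7 + 2 + 6 + 8 + 7 + 7 = 41.

41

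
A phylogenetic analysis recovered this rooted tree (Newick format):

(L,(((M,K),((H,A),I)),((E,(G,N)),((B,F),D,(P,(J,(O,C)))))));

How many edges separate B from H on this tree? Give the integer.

The MRCA of B and H is the node subtending (((M,K),((H,A),I)),((E,(G,N)),((B,F),D,(P,(J,(O,C)))))).
From B up to that node: 4 branches. From H up to the same node: 4 branches. Total: 4 + 4 = 8.

8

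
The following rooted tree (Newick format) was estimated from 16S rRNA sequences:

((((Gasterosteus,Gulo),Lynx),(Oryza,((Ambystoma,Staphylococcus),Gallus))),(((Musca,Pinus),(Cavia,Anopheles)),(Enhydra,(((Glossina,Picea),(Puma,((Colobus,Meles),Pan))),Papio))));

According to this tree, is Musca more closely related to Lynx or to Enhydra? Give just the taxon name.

Enhydra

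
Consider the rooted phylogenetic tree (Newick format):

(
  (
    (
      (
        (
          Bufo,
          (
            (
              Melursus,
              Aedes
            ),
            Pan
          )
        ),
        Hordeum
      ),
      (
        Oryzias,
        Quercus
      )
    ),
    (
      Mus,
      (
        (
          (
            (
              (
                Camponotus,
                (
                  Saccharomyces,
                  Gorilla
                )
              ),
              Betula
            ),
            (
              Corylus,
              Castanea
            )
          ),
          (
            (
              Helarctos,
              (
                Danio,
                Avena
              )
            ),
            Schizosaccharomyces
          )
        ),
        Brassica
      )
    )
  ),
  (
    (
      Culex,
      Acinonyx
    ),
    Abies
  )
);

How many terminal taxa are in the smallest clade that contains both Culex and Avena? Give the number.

22

The MRCA of Culex and Avena is the root, so the clade is the entire tree.
That clade contains 22 terminal taxa: Abies, Acinonyx, Aedes, Avena, Betula, Brassica, Bufo, Camponotus, Castanea, Corylus, Culex, Danio, Gorilla, Helarctos, Hordeum, Melursus, Mus, Oryzias, Pan, Quercus, Saccharomyces, Schizosaccharomyces.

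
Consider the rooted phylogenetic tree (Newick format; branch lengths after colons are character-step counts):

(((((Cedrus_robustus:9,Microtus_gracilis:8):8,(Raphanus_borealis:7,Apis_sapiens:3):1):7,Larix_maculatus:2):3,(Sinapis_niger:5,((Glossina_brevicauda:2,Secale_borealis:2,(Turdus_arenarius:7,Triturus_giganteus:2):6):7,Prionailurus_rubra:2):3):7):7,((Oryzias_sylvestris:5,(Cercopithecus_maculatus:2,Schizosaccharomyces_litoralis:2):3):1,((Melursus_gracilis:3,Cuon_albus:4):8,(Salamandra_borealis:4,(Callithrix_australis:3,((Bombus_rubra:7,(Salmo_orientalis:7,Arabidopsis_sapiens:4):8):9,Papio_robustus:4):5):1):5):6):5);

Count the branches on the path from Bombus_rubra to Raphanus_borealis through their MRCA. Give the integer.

The MRCA of Bombus_rubra and Raphanus_borealis is the root of the tree.
From Bombus_rubra up to that node: 7 branches. From Raphanus_borealis up to the same node: 5 branches. Total: 7 + 5 = 12.

12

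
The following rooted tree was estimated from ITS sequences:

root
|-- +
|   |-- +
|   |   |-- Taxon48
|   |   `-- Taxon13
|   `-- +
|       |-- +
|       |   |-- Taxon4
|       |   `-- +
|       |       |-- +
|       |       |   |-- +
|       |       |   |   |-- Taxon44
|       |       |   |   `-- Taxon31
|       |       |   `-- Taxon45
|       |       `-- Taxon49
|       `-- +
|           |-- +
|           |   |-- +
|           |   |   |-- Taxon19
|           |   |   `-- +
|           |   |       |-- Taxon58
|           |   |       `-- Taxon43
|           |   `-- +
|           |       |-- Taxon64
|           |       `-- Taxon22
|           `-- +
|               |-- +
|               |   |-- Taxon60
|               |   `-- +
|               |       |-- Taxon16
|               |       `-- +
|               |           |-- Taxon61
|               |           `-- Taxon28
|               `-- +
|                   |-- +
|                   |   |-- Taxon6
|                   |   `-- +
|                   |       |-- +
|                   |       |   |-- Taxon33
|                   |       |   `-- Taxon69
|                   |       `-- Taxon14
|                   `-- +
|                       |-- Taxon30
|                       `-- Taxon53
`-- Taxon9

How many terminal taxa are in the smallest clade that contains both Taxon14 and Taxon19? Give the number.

The MRCA of Taxon14 and Taxon19 is the node subtending (((Taxon19,(Taxon58,Taxon43)),(Taxon64,Taxon22)),((Taxon60,(Taxon16,(Taxon61,Taxon28))),((Taxon6,((Taxon33,Taxon69),Taxon14)),(Taxon30,Taxon53)))).
That clade contains 15 terminal taxa: Taxon14, Taxon16, Taxon19, Taxon22, Taxon28, Taxon30, Taxon33, Taxon43, Taxon53, Taxon58, Taxon6, Taxon60, Taxon61, Taxon64, Taxon69.

15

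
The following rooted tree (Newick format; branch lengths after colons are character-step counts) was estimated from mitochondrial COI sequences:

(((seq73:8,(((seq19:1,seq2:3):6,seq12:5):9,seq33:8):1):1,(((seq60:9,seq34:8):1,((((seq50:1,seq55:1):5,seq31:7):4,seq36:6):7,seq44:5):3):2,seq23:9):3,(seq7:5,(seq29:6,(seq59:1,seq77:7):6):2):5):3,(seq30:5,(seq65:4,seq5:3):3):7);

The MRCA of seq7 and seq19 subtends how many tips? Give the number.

The MRCA of seq7 and seq19 is the node subtending ((seq73,(((seq19,seq2),seq12),seq33)),(((seq60,seq34),((((seq50,seq55),seq31),seq36),seq44)),seq23),(seq7,(seq29,(seq59,seq77)))).
That clade contains 17 terminal taxa: seq12, seq19, seq2, seq23, seq29, seq31, seq33, seq34, seq36, seq44, seq50, seq55, seq59, seq60, seq7, seq73, seq77.

17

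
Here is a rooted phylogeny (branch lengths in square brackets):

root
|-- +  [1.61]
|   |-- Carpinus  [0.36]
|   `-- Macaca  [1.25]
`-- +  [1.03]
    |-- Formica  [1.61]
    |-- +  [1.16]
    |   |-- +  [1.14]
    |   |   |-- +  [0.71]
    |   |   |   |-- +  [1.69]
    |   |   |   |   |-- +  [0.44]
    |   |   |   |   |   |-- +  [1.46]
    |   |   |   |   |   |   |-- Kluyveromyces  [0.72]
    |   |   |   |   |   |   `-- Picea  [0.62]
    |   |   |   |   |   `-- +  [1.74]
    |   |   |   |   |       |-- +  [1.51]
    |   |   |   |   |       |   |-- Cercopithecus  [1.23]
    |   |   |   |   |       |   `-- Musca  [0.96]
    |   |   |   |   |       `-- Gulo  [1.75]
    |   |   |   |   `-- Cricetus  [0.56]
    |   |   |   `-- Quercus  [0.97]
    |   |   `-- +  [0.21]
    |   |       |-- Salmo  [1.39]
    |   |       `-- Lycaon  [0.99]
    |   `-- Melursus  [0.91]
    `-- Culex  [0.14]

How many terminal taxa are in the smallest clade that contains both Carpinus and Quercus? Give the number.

The MRCA of Carpinus and Quercus is the root, so the clade is the entire tree.
That clade contains 14 terminal taxa: Carpinus, Cercopithecus, Cricetus, Culex, Formica, Gulo, Kluyveromyces, Lycaon, Macaca, Melursus, Musca, Picea, Quercus, Salmo.

14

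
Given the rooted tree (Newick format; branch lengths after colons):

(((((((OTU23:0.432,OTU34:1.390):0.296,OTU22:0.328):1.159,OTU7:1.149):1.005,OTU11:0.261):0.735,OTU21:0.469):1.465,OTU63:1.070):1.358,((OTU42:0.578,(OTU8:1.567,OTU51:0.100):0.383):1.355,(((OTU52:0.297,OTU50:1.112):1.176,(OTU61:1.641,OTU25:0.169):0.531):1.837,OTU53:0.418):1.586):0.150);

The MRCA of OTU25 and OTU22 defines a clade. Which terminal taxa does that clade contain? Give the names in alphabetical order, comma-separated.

Tracing OTU25: it sits inside (OTU61,OTU25).
Tracing OTU22: it sits inside ((OTU23,OTU34),OTU22).
The smallest clade enclosing both is the whole tree (their MRCA is the root), so the answer is all 15 tips in alphabetical order.

OTU11, OTU21, OTU22, OTU23, OTU25, OTU34, OTU42, OTU50, OTU51, OTU52, OTU53, OTU61, OTU63, OTU7, OTU8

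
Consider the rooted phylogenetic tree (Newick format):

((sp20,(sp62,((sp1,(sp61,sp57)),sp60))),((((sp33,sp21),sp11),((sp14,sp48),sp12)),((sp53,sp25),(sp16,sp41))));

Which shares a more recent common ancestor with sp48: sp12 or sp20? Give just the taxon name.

The MRCA of sp48 and sp12 subtends ((sp14,sp48),sp12) (3 taxa).
The MRCA of sp48 and sp20 is the root, subtending the entire tree (16 taxa).
The first is nested inside the second, so sp48 shares a more recent common ancestor with sp12.

sp12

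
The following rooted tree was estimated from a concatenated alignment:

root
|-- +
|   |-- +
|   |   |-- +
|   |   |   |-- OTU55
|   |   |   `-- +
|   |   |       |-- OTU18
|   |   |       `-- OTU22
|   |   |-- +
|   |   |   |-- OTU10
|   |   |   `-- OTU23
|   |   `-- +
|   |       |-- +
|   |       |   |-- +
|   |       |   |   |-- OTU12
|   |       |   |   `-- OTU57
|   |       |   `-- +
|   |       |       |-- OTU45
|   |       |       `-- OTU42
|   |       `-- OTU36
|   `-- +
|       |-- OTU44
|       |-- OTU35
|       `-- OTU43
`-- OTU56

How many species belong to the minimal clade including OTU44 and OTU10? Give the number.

13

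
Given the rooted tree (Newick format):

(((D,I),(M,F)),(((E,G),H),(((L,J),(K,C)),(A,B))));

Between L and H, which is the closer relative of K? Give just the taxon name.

L

The MRCA of K and L subtends ((L,J),(K,C)) (4 taxa).
The MRCA of K and H subtends (((E,G),H),(((L,J),(K,C)),(A,B))) (9 taxa).
The first is nested inside the second, so K shares a more recent common ancestor with L.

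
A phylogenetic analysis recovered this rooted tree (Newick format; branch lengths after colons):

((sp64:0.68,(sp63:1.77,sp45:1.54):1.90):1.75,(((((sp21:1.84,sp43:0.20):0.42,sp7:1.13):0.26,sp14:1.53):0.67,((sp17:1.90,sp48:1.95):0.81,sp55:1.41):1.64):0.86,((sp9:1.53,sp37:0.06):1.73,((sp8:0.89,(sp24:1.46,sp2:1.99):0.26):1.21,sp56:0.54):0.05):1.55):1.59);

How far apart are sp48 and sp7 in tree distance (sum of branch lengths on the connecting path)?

The path runs sp48 → … → MRCA → … → sp7; the MRCA is the node subtending ((((sp21,sp43),sp7),sp14),((sp17,sp48),sp55)).
Branch lengths along that path: 1.95 + 0.81 + 1.64 + 0.67 + 0.26 + 1.13 = 6.46.

6.46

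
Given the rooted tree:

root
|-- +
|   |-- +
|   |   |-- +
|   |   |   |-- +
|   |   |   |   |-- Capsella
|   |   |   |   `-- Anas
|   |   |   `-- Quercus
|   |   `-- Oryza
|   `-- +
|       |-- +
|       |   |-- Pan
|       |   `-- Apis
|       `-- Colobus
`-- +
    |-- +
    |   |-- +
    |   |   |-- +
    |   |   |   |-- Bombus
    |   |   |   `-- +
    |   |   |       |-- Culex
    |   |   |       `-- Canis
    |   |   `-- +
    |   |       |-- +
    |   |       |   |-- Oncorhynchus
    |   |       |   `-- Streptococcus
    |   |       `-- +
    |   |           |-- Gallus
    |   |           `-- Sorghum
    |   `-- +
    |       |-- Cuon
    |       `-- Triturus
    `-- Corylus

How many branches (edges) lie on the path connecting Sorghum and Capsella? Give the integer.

The MRCA of Sorghum and Capsella is the root of the tree.
From Sorghum up to that node: 6 branches. From Capsella up to the same node: 5 branches. Total: 6 + 5 = 11.

11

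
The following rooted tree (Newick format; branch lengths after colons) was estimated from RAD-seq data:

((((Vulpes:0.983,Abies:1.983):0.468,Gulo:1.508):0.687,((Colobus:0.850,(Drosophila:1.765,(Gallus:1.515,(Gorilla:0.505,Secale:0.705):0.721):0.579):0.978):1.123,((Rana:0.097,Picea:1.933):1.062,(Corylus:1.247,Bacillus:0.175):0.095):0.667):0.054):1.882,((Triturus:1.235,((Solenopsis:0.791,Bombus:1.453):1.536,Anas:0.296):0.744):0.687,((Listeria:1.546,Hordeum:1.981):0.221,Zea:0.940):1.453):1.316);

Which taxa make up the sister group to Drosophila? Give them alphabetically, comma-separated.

Gallus, Gorilla, Secale

Drosophila attaches to the tree at the node subtending (Drosophila,(Gallus,(Gorilla,Secale))).
The other lineage descending from that same node — the sister group — is (Gallus,(Gorilla,Secale)); its 3 tips in alphabetical order are the answer.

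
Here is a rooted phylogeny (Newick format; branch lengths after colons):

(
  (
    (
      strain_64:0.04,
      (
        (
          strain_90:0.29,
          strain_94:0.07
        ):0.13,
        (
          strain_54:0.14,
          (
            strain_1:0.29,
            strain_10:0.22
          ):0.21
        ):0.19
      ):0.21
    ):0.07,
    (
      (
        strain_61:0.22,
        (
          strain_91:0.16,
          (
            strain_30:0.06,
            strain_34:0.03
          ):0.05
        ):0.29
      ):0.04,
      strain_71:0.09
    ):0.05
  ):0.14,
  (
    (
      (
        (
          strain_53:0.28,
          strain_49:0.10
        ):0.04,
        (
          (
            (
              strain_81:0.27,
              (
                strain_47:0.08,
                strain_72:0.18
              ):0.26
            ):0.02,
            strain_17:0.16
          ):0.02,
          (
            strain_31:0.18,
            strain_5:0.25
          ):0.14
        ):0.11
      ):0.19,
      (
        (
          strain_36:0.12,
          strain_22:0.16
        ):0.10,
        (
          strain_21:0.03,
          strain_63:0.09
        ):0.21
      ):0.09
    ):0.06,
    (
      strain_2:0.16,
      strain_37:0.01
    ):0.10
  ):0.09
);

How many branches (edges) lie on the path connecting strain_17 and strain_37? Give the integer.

The MRCA of strain_17 and strain_37 is the node subtending ((((strain_53,strain_49),(((strain_81,(strain_47,strain_72)),strain_17),(strain_31,strain_5))),((strain_36,strain_22),(strain_21,strain_63))),(strain_2,strain_37)).
From strain_17 up to that node: 5 branches. From strain_37 up to the same node: 2 branches. Total: 5 + 2 = 7.

7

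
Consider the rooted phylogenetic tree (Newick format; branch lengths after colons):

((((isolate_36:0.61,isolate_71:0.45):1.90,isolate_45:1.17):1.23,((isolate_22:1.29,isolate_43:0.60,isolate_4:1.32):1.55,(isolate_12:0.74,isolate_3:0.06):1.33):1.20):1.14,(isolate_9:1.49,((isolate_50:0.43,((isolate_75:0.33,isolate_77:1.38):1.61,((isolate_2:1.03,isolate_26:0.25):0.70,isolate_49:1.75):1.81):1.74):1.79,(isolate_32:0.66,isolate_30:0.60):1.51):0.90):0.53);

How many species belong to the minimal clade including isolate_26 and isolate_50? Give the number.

The MRCA of isolate_26 and isolate_50 is the node subtending (isolate_50,((isolate_75,isolate_77),((isolate_2,isolate_26),isolate_49))).
That clade contains 6 terminal taxa: isolate_2, isolate_26, isolate_49, isolate_50, isolate_75, isolate_77.

6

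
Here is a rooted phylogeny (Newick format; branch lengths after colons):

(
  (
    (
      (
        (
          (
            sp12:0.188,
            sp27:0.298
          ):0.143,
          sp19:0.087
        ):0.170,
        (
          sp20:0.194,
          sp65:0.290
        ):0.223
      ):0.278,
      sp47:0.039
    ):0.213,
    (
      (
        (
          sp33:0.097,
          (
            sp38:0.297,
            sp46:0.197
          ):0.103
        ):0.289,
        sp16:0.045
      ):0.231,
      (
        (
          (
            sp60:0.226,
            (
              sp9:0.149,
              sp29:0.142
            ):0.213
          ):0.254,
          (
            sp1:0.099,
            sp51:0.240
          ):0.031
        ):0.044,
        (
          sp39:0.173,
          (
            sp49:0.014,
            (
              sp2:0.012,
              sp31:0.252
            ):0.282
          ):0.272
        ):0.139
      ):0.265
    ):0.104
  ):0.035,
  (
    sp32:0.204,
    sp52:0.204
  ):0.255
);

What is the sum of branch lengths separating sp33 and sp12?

The path runs sp33 → … → MRCA → … → sp12; the MRCA is the node subtending (((((sp12,sp27),sp19),(sp20,sp65)),sp47),(((sp33,(sp38,sp46)),sp16),(((sp60,(sp9,sp29)),(sp1,sp51)),(sp39,(sp49,(sp2,sp31)))))).
Branch lengths along that path: 0.097 + 0.289 + 0.231 + 0.104 + 0.213 + 0.278 + 0.170 + 0.143 + 0.188 = 1.713.

1.713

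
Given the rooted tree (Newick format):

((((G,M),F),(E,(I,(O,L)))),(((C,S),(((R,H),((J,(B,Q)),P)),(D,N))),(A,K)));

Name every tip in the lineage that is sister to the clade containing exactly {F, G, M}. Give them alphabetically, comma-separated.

E, I, L, O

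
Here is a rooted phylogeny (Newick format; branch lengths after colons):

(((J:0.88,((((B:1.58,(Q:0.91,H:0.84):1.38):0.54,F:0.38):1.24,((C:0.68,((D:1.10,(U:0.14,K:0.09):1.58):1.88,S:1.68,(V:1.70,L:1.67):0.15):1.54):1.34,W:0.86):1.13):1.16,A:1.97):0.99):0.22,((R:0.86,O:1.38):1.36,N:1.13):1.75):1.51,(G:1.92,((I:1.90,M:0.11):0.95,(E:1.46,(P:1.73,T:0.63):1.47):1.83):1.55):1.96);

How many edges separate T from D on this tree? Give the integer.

14

The MRCA of T and D is the root of the tree.
From T up to that node: 5 branches. From D up to the same node: 9 branches. Total: 5 + 9 = 14.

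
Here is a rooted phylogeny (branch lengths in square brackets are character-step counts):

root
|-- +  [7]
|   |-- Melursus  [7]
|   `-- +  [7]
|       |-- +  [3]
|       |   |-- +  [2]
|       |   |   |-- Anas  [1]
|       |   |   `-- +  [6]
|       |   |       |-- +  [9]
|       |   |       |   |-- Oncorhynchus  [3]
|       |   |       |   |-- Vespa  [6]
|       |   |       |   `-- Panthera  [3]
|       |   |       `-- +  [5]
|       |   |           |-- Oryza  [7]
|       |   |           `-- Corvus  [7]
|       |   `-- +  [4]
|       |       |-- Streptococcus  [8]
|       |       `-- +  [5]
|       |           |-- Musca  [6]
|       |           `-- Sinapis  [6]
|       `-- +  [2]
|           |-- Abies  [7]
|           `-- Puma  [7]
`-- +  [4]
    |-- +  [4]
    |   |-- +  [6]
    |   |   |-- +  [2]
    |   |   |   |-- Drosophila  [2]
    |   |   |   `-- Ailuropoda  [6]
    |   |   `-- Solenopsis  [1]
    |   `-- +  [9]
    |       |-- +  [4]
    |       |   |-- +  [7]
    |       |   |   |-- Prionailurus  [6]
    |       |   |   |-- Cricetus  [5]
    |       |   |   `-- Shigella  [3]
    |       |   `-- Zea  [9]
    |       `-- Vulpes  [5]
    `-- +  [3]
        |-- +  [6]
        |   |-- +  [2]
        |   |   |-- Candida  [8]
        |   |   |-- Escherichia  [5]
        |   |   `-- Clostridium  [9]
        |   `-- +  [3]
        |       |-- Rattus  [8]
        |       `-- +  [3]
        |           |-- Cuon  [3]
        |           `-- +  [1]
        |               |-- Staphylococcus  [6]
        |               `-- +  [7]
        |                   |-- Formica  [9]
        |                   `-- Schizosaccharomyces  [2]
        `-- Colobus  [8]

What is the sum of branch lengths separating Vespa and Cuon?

62

The path runs Vespa → … → MRCA → … → Cuon; the MRCA is the root of the tree.
Branch lengths along that path: 6 + 9 + 6 + 2 + 3 + 7 + 7 + 4 + 3 + 6 + 3 + 3 + 3 = 62.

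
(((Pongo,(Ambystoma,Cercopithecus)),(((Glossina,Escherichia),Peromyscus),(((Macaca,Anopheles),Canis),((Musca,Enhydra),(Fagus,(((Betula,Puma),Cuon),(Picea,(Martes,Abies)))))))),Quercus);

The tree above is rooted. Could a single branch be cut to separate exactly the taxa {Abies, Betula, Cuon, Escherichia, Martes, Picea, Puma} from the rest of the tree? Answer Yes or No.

The MRCA of the listed taxa subtends (((Glossina,Escherichia),Peromyscus),(((Macaca,Anopheles),Canis),((Musca,Enhydra),(Fagus,(((Betula,Puma),Cuon),(Picea,(Martes,Abies))))))).
That clade also contains Anopheles, Canis, Enhydra, Fagus, Glossina, Macaca, Musca, Peromyscus, which are not in the proposed group, so the group is not monophyletic.

No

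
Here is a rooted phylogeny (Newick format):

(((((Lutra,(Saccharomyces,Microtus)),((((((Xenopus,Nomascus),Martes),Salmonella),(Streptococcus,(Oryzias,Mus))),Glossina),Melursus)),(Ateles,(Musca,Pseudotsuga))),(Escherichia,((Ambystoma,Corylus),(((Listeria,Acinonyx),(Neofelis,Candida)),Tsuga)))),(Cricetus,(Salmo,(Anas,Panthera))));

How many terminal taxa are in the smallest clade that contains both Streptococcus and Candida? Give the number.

The MRCA of Streptococcus and Candida is the node subtending ((((Lutra,(Saccharomyces,Microtus)),((((((Xenopus,Nomascus),Martes),Salmonella),(Streptococcus,(Oryzias,Mus))),Glossina),Melursus)),(Ateles,(Musca,Pseudotsuga))),(Escherichia,((Ambystoma,Corylus),(((Listeria,Acinonyx),(Neofelis,Candida)),Tsuga)))).
That clade contains 23 terminal taxa: Acinonyx, Ambystoma, Ateles, Candida, Corylus, Escherichia, Glossina, Listeria, Lutra, Martes, Melursus, Microtus, Mus, Musca, Neofelis, Nomascus, Oryzias, Pseudotsuga, Saccharomyces, Salmonella, Streptococcus, Tsuga, Xenopus.

23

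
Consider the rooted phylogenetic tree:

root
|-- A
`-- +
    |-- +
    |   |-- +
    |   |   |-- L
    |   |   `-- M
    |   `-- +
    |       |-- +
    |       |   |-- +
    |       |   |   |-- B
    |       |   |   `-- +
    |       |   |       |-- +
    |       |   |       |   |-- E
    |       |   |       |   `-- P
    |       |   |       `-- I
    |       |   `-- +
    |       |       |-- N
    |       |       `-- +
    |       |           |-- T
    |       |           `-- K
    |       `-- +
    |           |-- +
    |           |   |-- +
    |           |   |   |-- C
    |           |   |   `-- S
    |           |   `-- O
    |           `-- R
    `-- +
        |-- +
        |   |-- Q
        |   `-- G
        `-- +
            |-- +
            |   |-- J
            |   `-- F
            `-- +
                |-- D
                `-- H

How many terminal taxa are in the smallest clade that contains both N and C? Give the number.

The MRCA of N and C is the node subtending (((B,((E,P),I)),(N,(T,K))),(((C,S),O),R)).
That clade contains 11 terminal taxa: B, C, E, I, K, N, O, P, R, S, T.

11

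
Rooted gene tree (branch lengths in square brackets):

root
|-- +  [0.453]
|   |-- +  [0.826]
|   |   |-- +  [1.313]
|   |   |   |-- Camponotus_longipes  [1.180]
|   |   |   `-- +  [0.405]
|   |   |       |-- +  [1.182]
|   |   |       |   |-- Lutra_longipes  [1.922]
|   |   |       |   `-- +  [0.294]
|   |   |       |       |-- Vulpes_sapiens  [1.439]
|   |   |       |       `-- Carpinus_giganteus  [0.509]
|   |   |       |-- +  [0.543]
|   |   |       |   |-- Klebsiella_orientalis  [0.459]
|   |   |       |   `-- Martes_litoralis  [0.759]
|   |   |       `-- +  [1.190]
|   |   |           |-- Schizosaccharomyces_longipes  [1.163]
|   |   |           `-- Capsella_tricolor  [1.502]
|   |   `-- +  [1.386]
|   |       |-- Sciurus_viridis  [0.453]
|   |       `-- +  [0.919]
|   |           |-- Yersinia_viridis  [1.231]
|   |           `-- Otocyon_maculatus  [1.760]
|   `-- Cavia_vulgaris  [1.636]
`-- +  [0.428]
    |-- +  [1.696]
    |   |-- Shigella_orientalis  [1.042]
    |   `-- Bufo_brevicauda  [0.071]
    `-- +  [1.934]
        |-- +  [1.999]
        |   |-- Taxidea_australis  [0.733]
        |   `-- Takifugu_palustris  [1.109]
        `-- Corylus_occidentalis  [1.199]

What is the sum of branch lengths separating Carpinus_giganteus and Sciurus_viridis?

The path runs Carpinus_giganteus → … → MRCA → … → Sciurus_viridis; the MRCA is the node subtending ((Camponotus_longipes,((Lutra_longipes,(Vulpes_sapiens,Carpinus_giganteus)),(Klebsiella_orientalis,Martes_litoralis),(Schizosaccharomyces_longipes,Capsella_tricolor))),(Sciurus_viridis,(Yersinia_viridis,Otocyon_maculatus))).
Branch lengths along that path: 0.509 + 0.294 + 1.182 + 0.405 + 1.313 + 1.386 + 0.453 = 5.542.

5.542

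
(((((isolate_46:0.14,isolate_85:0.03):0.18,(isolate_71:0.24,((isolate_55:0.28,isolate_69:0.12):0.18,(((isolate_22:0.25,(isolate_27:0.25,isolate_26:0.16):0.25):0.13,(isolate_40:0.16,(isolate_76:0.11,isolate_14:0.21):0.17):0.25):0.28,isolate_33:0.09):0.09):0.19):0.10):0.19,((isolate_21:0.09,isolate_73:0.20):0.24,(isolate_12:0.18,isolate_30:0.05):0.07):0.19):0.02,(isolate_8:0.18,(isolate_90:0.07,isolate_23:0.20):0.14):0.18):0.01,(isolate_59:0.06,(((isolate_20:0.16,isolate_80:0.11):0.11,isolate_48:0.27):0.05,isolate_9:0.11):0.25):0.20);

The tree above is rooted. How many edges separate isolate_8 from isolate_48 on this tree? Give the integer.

7

The MRCA of isolate_8 and isolate_48 is the root of the tree.
From isolate_8 up to that node: 3 branches. From isolate_48 up to the same node: 4 branches. Total: 3 + 4 = 7.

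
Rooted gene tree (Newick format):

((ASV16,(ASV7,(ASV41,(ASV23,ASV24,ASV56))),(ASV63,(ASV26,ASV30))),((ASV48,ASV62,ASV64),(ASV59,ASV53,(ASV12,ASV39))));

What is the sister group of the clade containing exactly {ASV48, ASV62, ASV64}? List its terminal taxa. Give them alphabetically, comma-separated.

ASV12, ASV39, ASV53, ASV59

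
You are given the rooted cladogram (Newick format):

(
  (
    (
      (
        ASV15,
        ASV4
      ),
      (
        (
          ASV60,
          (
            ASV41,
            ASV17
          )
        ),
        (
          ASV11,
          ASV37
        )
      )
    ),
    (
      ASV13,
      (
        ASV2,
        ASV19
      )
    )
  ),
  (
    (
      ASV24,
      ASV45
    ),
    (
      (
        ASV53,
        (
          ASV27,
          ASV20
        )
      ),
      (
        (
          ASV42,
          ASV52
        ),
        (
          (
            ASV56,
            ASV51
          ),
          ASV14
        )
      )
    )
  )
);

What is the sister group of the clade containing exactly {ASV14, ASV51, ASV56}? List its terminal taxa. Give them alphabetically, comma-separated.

The clade containing exactly {ASV14, ASV51, ASV56} attaches to the tree at the node subtending ((ASV42,ASV52),((ASV56,ASV51),ASV14)).
The other lineage descending from that same node — the sister group — is (ASV42,ASV52); its 2 tips in alphabetical order are the answer.

ASV42, ASV52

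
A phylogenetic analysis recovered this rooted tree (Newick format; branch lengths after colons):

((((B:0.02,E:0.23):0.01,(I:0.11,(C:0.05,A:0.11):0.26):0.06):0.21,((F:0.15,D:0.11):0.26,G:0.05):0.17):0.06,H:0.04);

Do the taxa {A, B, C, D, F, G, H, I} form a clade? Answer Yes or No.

No

The MRCA of the listed taxa is the root, so the smallest clade containing them is the whole tree.
That clade also contains E, which is not in the proposed group, so the group is not monophyletic.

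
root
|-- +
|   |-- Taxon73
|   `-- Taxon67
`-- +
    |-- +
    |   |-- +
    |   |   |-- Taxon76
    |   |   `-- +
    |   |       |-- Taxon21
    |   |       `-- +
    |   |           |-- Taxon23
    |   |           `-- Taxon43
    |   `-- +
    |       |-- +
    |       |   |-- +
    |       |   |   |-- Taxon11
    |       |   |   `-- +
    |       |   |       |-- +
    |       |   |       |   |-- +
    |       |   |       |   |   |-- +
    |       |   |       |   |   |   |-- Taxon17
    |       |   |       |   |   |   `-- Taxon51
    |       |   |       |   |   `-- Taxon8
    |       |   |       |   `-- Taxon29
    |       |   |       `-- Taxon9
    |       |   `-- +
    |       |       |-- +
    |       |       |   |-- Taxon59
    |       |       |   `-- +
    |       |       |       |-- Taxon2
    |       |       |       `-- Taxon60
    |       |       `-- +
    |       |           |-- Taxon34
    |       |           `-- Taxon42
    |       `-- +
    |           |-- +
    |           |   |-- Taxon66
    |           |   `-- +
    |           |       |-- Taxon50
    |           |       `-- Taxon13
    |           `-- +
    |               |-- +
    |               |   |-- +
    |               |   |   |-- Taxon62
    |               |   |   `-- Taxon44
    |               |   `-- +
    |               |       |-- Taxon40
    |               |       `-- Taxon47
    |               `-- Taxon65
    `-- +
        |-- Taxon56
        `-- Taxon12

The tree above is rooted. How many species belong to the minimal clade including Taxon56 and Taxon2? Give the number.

The MRCA of Taxon56 and Taxon2 is the node subtending (((Taxon76,(Taxon21,(Taxon23,Taxon43))),(((Taxon11,((((Taxon17,Taxon51),Taxon8),Taxon29),Taxon9)),((Taxon59,(Taxon2,Taxon60)),(Taxon34,Taxon42))),((Taxon66,(Taxon50,Taxon13)),(((Taxon62,Taxon44),(Taxon40,Taxon47)),Taxon65)))),(Taxon56,Taxon12)).
That clade contains 25 terminal taxa: Taxon11, Taxon12, Taxon13, Taxon17, Taxon2, Taxon21, Taxon23, Taxon29, Taxon34, Taxon40, Taxon42, Taxon43, Taxon44, Taxon47, Taxon50, Taxon51, Taxon56, Taxon59, Taxon60, Taxon62, Taxon65, Taxon66, Taxon76, Taxon8, Taxon9.

25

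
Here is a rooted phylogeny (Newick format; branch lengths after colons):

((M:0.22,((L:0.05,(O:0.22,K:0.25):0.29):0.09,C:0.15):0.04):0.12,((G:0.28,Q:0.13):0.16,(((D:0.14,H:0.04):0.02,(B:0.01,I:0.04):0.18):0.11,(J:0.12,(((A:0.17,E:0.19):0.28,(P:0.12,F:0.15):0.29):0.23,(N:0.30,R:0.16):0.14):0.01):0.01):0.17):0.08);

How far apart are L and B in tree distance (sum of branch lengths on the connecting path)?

0.85

The path runs L → … → MRCA → … → B; the MRCA is the root of the tree.
Branch lengths along that path: 0.05 + 0.09 + 0.04 + 0.12 + 0.08 + 0.17 + 0.11 + 0.18 + 0.01 = 0.85.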